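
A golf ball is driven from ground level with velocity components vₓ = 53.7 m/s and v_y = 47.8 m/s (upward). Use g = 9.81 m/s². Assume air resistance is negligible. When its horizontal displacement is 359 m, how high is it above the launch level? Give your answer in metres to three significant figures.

At x = 359 m, t = x/vₓ = 359/53.70 = 6.685 s.
Height: y = v_y0 t − ½ g t² = 47.80 × 6.685 − 4.905 × 6.685² = 319.6 − 219.2 = 100.3 m.

100 m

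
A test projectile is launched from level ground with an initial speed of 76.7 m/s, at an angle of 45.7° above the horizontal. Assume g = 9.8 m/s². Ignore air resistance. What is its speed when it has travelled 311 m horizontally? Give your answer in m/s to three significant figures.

Components: vₓ = 76.70 cos 45.7° = 53.57 m/s, v_y0 = 76.70 sin 45.7° = 54.89 m/s.
Time to reach x = 311 m: t = x/vₓ = 311/53.57 = 5.806 s.
Vertical velocity there: v_y = v_y0 − g t = 54.89 − 9.80 × 5.806 = −2.002 m/s.
Speed: √(vₓ² + v_y²) = √(53.57² + 2.002²) = 53.61 m/s.

53.6 m/s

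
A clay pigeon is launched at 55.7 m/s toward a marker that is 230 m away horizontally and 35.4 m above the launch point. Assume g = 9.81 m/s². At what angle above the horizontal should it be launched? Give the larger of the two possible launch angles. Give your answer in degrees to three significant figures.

64.1°

Trajectory: y = x tanθ − g x² (1 + tan²θ)/(2v₀²). With x = 230, y = 35.4, v₀ = 55.7, g = 9.81:
83.63 tan²θ − 230 tanθ + (119.0) = 0.
tanθ = [230 ± √(230² − 4 × 83.63 × (119.0))] / (2 × 83.63) = (230 ± 114.4) / 167.3, giving tanθ = 0.6913 or 2.059.
θ = 34.66° or 64.09°; the larger is 64.09°.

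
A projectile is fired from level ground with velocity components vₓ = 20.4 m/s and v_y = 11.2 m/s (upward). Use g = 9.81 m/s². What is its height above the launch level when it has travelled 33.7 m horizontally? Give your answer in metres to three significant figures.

5.12 m

Time to reach x = 33.7 m: t = x/vₓ = 33.7/20.40 = 1.652 s.
Height: y = v_y0 t − ½ g t² = 11.20 × 1.652 − 4.905 × 1.652² = 18.50 − 13.39 = 5.116 m.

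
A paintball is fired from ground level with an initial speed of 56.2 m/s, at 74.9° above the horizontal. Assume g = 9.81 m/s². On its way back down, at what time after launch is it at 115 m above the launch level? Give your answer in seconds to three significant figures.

8.20 s

Resolve: vₓ = 56.20 cos 74.9° = 14.64 m/s and v_y0 = 56.20 sin 74.9° = 54.26 m/s.
Set y = v_y0 t − ½ g t² = 115: 4.905 t² − 54.26 t + 115 = 0.
Quadratic formula: t = (54.26 ± √687.80) / 9.81 = (54.26 ± 26.23) / 9.81 → t = 2.858 s or 8.204 s.
The descending-branch root is 8.204 s.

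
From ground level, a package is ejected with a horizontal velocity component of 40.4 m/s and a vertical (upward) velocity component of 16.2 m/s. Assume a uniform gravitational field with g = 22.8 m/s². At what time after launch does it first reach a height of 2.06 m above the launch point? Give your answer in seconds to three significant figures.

0.141 s

Require v_y0 t − ½ g t² = 2.06, i.e. 11.40 t² − 16.20 t + 2.06 = 0.
Quadratic formula: t = (16.20 ± √168.50) / 22.8 = (16.20 ± 12.98) / 22.8 → t = 0.1412 s or 1.280 s.
The first (ascending) time is 0.1412 s.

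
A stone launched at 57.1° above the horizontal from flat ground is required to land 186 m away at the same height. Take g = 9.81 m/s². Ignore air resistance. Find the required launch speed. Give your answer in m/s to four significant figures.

From R = (v₀² / g) sin 2θ: v₀ = √(gR / sin 2θ).
v₀ = √(9.81 × 186 / sin 114.2°) = √(1825 / 0.9121) = √2000.5 = 44.73 m/s.

44.73 m/s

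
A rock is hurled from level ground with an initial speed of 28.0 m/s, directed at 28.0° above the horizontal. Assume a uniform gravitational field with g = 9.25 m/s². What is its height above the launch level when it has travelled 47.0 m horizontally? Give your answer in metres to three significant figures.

vₓ = 28.00 cos 28.0° = 24.72 m/s; v_y0 = 28.00 sin 28.0° = 13.15 m/s.
At x = 47.0 m, t = x/vₓ = 47.0/24.72 = 1.901 s.
Height: y = v_y0 t − ½ g t² = 13.15 × 1.901 − 4.625 × 1.901² = 24.99 − 16.72 = 8.275 m.

8.27 m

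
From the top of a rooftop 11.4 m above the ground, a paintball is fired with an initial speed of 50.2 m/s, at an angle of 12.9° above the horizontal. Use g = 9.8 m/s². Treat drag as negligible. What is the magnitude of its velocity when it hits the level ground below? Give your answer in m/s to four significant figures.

52.38 m/s

vₓ = 50.20 cos 12.9° = 48.93 m/s; v_y0 = 50.20 sin 12.9° = 11.21 m/s.
Vertical motion (up positive, ground at y = 0): 4.900 t² − (11.21) t − 11.4 = 0, so t = (11.21 + √(11.21² + 2·9.80·11.4)) / 9.80 = (11.21 + 18.68) / 9.80 = 3.050 s.
Vertical velocity at impact: v_y = v_y0 − g t = 11.21 − 9.80 × 3.050 = −18.68 m/s.
Speed: |v| = √(vₓ² + v_y²) = √(48.93² + 18.68²) = 52.38 m/s.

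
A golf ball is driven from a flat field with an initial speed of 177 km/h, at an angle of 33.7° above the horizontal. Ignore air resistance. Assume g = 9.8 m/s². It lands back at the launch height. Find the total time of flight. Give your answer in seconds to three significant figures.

Convert: 177 km/h = 177/3.6 = 49.17 m/s.
vₓ = 49.17 cos 33.7° = 40.90 m/s; v_y0 = 49.17 sin 33.7° = 27.28 m/s.
Time of flight on level ground: T = 2 v_y0 / g = 2 × 27.28 / 9.80 = 5.567 s.

5.57 s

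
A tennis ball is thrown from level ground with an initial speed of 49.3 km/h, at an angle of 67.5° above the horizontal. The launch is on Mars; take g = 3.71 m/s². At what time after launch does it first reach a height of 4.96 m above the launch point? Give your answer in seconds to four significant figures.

Convert: 49.3 km/h = 49.3/3.6 = 13.69 m/s.
Horizontal component vₓ = 13.69 cos 67.5° = 5.241 m/s; vertical v_y0 = 13.69 sin 67.5° = 12.65 m/s.
Set y = v_y0 t − ½ g t² = 4.96: 1.855 t² − 12.65 t + 4.96 = 0.
t = [12.65 ± √(12.65² − 2·3.71·4.96)] / 3.71 = (12.65 ± 11.10) / 3.71, so t = 0.4176 s or t = 6.403 s.
The first (ascending) time is 0.4176 s.

0.4176 s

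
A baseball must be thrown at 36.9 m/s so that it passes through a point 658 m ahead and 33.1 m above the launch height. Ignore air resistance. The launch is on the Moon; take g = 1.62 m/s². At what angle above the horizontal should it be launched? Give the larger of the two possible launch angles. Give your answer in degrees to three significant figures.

63.3°

Trajectory: y = x tanθ − g x² (1 + tan²θ)/(2v₀²). With x = 658, y = 33.1, v₀ = 36.9, g = 1.62:
257.6 tan²θ − 658 tanθ + (290.7) = 0.
tanθ = [658 ± √(658² − 4 × 257.6 × (290.7))] / (2 × 257.6) = (658 ± 365.4) / 515.1, giving tanθ = 0.5680 or 1.987.
θ = 29.60° or 63.28°; the larger is 63.28°.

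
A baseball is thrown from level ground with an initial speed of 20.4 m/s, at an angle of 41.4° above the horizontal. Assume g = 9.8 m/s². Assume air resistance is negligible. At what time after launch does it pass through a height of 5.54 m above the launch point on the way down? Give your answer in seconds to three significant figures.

2.25 s

Horizontal component vₓ = 20.40 cos 41.4° = 15.30 m/s; vertical v_y0 = 20.40 sin 41.4° = 13.49 m/s.
Set y = v_y0 t − ½ g t² = 5.54: 4.900 t² − 13.49 t + 5.54 = 0.
Quadratic formula: t = (13.49 ± √73.417) / 9.80 = (13.49 ± 8.568) / 9.80 → t = 0.5023 s or 2.251 s.
The descending-branch root is 2.251 s.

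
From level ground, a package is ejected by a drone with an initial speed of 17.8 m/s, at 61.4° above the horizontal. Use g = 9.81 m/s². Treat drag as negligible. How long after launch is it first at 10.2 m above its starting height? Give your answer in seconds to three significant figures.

Components: vₓ = 17.80 cos 61.4° = 8.521 m/s, v_y0 = 17.80 sin 61.4° = 15.63 m/s.
Set y = v_y0 t − ½ g t² = 10.2: 4.905 t² − 15.63 t + 10.2 = 0.
Quadratic formula: t = (15.63 ± √44.113) / 9.81 = (15.63 ± 6.642) / 9.81 → t = 0.9160 s or 2.270 s.
The first (ascending) time is 0.9160 s.

0.916 s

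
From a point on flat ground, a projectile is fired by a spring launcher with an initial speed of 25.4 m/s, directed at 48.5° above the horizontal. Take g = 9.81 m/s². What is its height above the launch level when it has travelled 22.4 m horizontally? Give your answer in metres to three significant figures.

16.6 m

Components: vₓ = 25.40 cos 48.5° = 16.83 m/s, v_y0 = 25.40 sin 48.5° = 19.02 m/s.
At x = 22.4 m, t = x/vₓ = 22.4/16.83 = 1.331 s.
Height: y = v_y0 t − ½ g t² = 19.02 × 1.331 − 4.905 × 1.331² = 25.32 − 8.688 = 16.63 m.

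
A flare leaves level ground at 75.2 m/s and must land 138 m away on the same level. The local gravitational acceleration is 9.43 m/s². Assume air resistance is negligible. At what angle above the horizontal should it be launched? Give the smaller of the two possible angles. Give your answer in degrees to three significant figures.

6.65°

R = v₀² sin 2θ / g gives sin 2θ = gR/v₀² = 9.43·138/75.2² = 0.2301.
2θ = 13.30° or 180° − 13.30° = 166.7°, so θ = 6.652° or 83.35°.
The smaller angle is 6.652°.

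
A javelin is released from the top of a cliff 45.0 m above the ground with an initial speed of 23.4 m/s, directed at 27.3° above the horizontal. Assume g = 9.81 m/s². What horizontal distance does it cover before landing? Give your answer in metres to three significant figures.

89.7 m

Horizontal component vₓ = 23.40 cos 27.3° = 20.79 m/s; vertical v_y0 = 23.40 sin 27.3° = 10.73 m/s.
The projectile lands when y = 45.0 + (10.73) t − ½·9.81·t² = 0. Positive root: t = (10.73 + √(10.73² + 2·9.81·45.0)) / 9.81 = (10.73 + 31.59) / 9.81 = 4.314 s.
Horizontal distance: R = vₓ t = 20.79 × 4.314 = 89.71 m.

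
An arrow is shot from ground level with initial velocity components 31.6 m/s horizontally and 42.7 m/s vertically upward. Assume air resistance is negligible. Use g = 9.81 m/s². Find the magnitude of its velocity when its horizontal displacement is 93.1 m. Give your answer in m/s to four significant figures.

Time to reach x = 93.1 m: t = x/vₓ = 93.1/31.60 = 2.946 s.
Vertical velocity there: v_y = v_y0 − g t = 42.70 − 9.81 × 2.946 = 13.80 m/s.
Speed: √(vₓ² + v_y²) = √(31.60² + 13.80²) = 34.48 m/s.

34.48 m/s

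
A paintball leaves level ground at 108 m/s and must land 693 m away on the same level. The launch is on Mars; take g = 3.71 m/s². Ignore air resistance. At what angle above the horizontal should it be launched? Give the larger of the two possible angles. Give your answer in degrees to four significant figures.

83.63°

From R = (v₀²/g) sin 2θ: sin 2θ = 3.71 × 693 / 11664 = 0.2204.
2θ = 12.73° or 180° − 12.73° = 167.3°, so θ = 6.367° or 83.63°.
The larger angle is 83.63°.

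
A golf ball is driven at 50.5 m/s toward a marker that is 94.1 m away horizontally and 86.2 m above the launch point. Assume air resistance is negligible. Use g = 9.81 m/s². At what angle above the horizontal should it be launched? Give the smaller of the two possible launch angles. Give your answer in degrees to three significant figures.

Trajectory: y = x tanθ − g x² (1 + tan²θ)/(2v₀²). With x = 94.1, y = 86.2, v₀ = 50.5, g = 9.81:
17.03 tan²θ − 94.1 tanθ + (103.2) = 0.
tanθ = [94.1 ± √(94.1² − 4 × 17.03 × (103.2))] / (2 × 17.03) = (94.1 ± 42.69) / 34.06, giving tanθ = 1.509 or 4.016.
θ = 56.47° or 76.02°; the smaller is 56.47°.

56.5°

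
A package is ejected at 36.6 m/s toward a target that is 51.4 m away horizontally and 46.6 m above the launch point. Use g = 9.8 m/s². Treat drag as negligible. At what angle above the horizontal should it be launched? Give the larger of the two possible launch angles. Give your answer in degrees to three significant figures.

75.2°

Trajectory: y = x tanθ − g x² (1 + tan²θ)/(2v₀²). With x = 51.4, y = 46.6, v₀ = 36.6, g = 9.80:
9.664 tan²θ − 51.4 tanθ + (56.26) = 0.
tanθ = [51.4 ± √(51.4² − 4 × 9.664 × (56.26))] / (2 × 9.664) = (51.4 ± 21.61) / 19.33, giving tanθ = 1.541 or 3.777.
θ = 57.02° or 75.17°; the larger is 75.17°.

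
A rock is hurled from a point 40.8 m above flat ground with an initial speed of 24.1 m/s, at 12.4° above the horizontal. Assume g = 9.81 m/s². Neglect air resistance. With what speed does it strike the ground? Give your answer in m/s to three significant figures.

37.2 m/s

Resolve: vₓ = 24.10 cos 12.4° = 23.54 m/s and v_y0 = 24.10 sin 12.4° = 5.175 m/s.
With up positive and y = 0 at the ground: y(t) = 40.8 + (5.175) t − 4.905 t². Setting y = 0 and taking the positive root: t = [5.175 + √(5.175² + 2·9.81·40.8)] / 9.81 = (5.175 + 28.76) / 9.81 = 3.459 s.
Vertical velocity at impact: v_y = v_y0 − g t = 5.175 − 9.81 × 3.459 = −28.76 m/s.
Speed: |v| = √(vₓ² + v_y²) = √(23.54² + 28.76²) = 37.17 m/s.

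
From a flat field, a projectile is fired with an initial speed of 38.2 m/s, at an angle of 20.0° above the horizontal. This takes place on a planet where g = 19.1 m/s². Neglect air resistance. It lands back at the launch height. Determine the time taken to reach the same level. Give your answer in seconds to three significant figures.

1.37 s

vₓ = 38.20 cos 20.0° = 35.90 m/s; v_y0 = 38.20 sin 20.0° = 13.07 m/s.
It returns to y = 0 when t = 2 v_y0 / g = 2(13.07)/19.1 = 1.368 s.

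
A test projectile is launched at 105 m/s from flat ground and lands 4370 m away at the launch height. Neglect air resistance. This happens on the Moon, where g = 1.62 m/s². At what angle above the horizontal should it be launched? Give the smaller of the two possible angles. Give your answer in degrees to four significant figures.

From R = (v₀²/g) sin 2θ: sin 2θ = 1.62 × 4370 / 11025 = 0.6421.
2θ = 39.95° or 180° − 39.95° = 140.0°, so θ = 19.98° or 70.02°.
The smaller angle is 19.98°.

19.98°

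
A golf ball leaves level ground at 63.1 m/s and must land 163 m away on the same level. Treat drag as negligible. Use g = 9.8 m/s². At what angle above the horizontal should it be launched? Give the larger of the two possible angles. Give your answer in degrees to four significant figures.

78.17°

R = v₀² sin 2θ / g gives sin 2θ = gR/v₀² = 9.80·163/63.1² = 0.4012.
2θ = 23.65° or 180° − 23.65° = 156.3°, so θ = 11.83° or 78.17°.
The larger angle is 78.17°.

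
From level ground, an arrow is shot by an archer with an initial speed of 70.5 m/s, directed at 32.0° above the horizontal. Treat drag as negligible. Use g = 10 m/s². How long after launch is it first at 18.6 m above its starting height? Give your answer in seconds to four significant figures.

0.5364 s

Horizontal component vₓ = 70.50 cos 32.0° = 59.79 m/s; vertical v_y0 = 70.50 sin 32.0° = 37.36 m/s.
Height y(t) = 37.36 t − 5.000 t² = 18.6 gives 5.000 t² − 37.36 t + 18.6 = 0.
Quadratic formula: t = (37.36 ± √1023.7) / 10.0 = (37.36 ± 32.00) / 10.0 → t = 0.5364 s or 6.935 s.
The first (ascending) time is 0.5364 s.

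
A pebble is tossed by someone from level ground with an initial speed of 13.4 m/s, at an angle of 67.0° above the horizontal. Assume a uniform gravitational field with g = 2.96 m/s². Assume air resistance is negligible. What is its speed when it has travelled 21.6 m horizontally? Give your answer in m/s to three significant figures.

Components: vₓ = 13.40 cos 67.0° = 5.236 m/s, v_y0 = 13.40 sin 67.0° = 12.33 m/s.
x = vₓ t ⇒ t = 21.6/5.236 = 4.125 s.
Vertical velocity there: v_y = v_y0 − g t = 12.33 − 2.96 × 4.125 = 0.1234 m/s.
Speed: √(vₓ² + v_y²) = √(5.236² + 0.1234²) = 5.237 m/s.

5.24 m/s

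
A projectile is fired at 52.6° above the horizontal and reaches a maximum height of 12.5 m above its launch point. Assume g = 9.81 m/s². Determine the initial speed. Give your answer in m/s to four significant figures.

At the peak v_y = 0, so v_y0 = √(2gH) = √(2 × 9.81 × 12.5) = 15.66 m/s.
v_y0 = v₀ sin θ ⇒ v₀ = 15.66 / sin 52.6° = 19.71 m/s.

19.71 m/s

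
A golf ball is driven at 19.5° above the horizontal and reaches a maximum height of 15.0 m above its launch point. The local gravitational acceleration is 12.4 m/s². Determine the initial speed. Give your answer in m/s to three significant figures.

57.8 m/s

At the peak v_y = 0, so v_y0 = √(2gH) = √(2 × 12.4 × 15.0) = 19.29 m/s.
v_y0 = v₀ sin θ ⇒ v₀ = 19.29 / sin 19.5° = 57.78 m/s.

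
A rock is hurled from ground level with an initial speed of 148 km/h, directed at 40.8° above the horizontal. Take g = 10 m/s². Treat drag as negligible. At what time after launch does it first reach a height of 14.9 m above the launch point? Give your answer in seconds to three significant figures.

Convert: 148 km/h = 148/3.6 = 41.11 m/s.
Resolve: vₓ = 41.11 cos 40.8° = 31.12 m/s and v_y0 = 41.11 sin 40.8° = 26.86 m/s.
Require v_y0 t − ½ g t² = 14.9, i.e. 5.000 t² − 26.86 t + 14.9 = 0.
Quadratic formula: t = (26.86 ± √423.61) / 10.0 = (26.86 ± 20.58) / 10.0 → t = 0.6281 s or 4.744 s.
The first (ascending) time is 0.6281 s.

0.628 s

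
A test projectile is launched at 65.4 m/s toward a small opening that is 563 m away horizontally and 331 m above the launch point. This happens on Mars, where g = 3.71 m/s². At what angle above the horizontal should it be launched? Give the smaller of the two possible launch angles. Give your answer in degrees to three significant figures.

Trajectory: y = x tanθ − g x² (1 + tan²θ)/(2v₀²). With x = 563, y = 331, v₀ = 65.4, g = 3.71:
137.5 tan²θ − 563 tanθ + (468.5) = 0.
tanθ = [563 ± √(563² − 4 × 137.5 × (468.5))] / (2 × 137.5) = (563 ± 243.7) / 274.9, giving tanθ = 1.162 or 2.934.
θ = 49.27° or 71.18°; the smaller is 49.27°.

49.3°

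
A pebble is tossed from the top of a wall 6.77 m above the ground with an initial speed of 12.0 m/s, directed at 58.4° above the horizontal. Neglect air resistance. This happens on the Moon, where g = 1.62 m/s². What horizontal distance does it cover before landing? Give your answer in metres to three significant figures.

83.3 m

Resolve: vₓ = 12.00 cos 58.4° = 6.288 m/s and v_y0 = 12.00 sin 58.4° = 10.22 m/s.
Vertical motion (up positive, ground at y = 0): 0.8100 t² − (10.22) t − 6.77 = 0, so t = (10.22 + √(10.22² + 2·1.62·6.77)) / 1.62 = (10.22 + 11.24) / 1.62 = 13.25 s.
Horizontal distance: R = vₓ t = 6.288 × 13.25 = 83.31 m.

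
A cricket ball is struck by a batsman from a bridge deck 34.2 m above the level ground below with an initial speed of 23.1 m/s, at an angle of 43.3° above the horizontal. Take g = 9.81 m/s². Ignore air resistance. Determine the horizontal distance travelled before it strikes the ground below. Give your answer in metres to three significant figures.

79.2 m

Resolve: vₓ = 23.10 cos 43.3° = 16.81 m/s and v_y0 = 23.10 sin 43.3° = 15.84 m/s.
Vertical motion (up positive, ground at y = 0): 4.905 t² − (15.84) t − 34.2 = 0, so t = (15.84 + √(15.84² + 2·9.81·34.2)) / 9.81 = (15.84 + 30.36) / 9.81 = 4.710 s.
Horizontal distance: R = vₓ t = 16.81 × 4.710 = 79.19 m.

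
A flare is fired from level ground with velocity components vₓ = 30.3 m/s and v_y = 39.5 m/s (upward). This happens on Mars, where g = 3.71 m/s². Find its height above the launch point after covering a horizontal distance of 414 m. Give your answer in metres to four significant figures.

Time to reach x = 414 m: t = x/vₓ = 414/30.30 = 13.66 s.
Height: y = v_y0 t − ½ g t² = 39.50 × 13.66 − 1.855 × 13.66² = 539.7 − 346.3 = 193.4 m.

193.4 m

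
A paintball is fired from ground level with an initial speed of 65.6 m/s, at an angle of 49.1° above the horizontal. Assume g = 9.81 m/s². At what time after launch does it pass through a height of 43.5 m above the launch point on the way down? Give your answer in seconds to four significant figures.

Horizontal component vₓ = 65.60 cos 49.1° = 42.95 m/s; vertical v_y0 = 65.60 sin 49.1° = 49.58 m/s.
Require v_y0 t − ½ g t² = 43.5, i.e. 4.905 t² − 49.58 t + 43.5 = 0.
Quadratic formula: t = (49.58 ± √1605.1) / 9.81 = (49.58 ± 40.06) / 9.81 → t = 0.9705 s or 9.138 s.
The descending-branch root is 9.138 s.

9.138 s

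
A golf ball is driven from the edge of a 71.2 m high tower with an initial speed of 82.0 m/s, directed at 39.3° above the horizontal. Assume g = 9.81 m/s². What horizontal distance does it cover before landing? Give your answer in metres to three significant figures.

750 m

Components: vₓ = 82.00 cos 39.3° = 63.45 m/s, v_y0 = 82.00 sin 39.3° = 51.94 m/s.
With up positive and y = 0 at the ground: y(t) = 71.2 + (51.94) t − 4.905 t². Setting y = 0 and taking the positive root: t = [51.94 + √(51.94² + 2·9.81·71.2)] / 9.81 = (51.94 + 63.99) / 9.81 = 11.82 s.
Horizontal distance: R = vₓ t = 63.45 × 11.82 = 749.8 m.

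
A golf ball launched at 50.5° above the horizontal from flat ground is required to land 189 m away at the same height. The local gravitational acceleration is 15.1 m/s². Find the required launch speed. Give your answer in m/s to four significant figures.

On level ground R = v₀² sin 2θ / g ⇒ v₀ = √(gR / sin 2θ).
v₀ = √(15.1 × 189 / sin 101.0°) = √(2854 / 0.9816) = √2907.3 = 53.92 m/s.

53.92 m/s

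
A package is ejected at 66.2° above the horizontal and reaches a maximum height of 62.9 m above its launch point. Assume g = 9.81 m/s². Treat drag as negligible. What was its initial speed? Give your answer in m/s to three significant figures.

At the peak v_y = 0, so v_y0 = √(2gH) = √(2 × 9.81 × 62.9) = 35.13 m/s.
v_y0 = v₀ sin θ ⇒ v₀ = 35.13 / sin 66.2° = 38.39 m/s.

38.4 m/s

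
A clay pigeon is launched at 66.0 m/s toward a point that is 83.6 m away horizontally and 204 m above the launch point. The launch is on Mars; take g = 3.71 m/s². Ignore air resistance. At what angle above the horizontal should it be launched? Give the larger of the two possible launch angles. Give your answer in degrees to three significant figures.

Trajectory: y = x tanθ − g x² (1 + tan²θ)/(2v₀²). With x = 83.6, y = 204, v₀ = 66.0, g = 3.71:
2.976 tan²θ − 83.6 tanθ + (207.0) = 0.
tanθ = [83.6 ± √(83.6² − 4 × 2.976 × (207.0))] / (2 × 2.976) = (83.6 ± 67.27) / 5.952, giving tanθ = 2.744 or 25.35.
θ = 69.98° or 87.74°; the larger is 87.74°.

87.7°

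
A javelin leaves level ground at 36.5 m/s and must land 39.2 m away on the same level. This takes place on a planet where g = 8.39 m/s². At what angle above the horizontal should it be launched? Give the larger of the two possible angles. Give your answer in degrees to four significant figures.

82.85°

Level-ground range R = v₀² sin(2θ)/g ⇒ sin(2θ) = gR/v₀² = 8.39 × 39.2 / 36.5² = 0.2469.
2θ = 14.29° or 180° − 14.29° = 165.7°, so θ = 7.146° or 82.85°.
The larger angle is 82.85°.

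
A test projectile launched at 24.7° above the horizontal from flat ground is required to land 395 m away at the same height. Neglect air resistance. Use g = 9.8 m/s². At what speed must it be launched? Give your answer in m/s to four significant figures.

71.40 m/s

On level ground R = v₀² sin 2θ / g ⇒ v₀ = √(gR / sin 2θ).
v₀ = √(9.80 × 395 / sin 49.40°) = √(3871 / 0.7593) = √5098.3 = 71.40 m/s.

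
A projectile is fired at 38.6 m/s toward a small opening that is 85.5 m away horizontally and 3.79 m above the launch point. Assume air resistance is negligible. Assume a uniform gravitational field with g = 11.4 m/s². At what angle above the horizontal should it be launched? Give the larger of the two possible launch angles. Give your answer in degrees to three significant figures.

Trajectory: y = x tanθ − g x² (1 + tan²θ)/(2v₀²). With x = 85.5, y = 3.79, v₀ = 38.6, g = 11.4:
27.97 tan²θ − 85.5 tanθ + (31.76) = 0.
tanθ = [85.5 ± √(85.5² − 4 × 27.97 × (31.76))] / (2 × 27.97) = (85.5 ± 61.30) / 55.93, giving tanθ = 0.4326 or 2.625.
θ = 23.40° or 69.14°; the larger is 69.14°.

69.1°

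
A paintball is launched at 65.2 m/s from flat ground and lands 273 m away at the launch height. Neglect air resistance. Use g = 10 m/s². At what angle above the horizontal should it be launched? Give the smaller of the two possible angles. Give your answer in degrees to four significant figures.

R = v₀² sin 2θ / g gives sin 2θ = gR/v₀² = 10.0·273/65.2² = 0.6422.
2θ = 39.96° or 180° − 39.96° = 140.0°, so θ = 19.98° or 70.02°.
The smaller angle is 19.98°.

19.98°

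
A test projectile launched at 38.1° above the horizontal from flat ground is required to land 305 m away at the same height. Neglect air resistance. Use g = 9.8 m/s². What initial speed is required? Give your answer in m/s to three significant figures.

From R = (v₀² / g) sin 2θ: v₀ = √(gR / sin 2θ).
v₀ = √(9.80 × 305 / sin 76.20°) = √(2989 / 0.9711) = √3077.8 = 55.48 m/s.

55.5 m/s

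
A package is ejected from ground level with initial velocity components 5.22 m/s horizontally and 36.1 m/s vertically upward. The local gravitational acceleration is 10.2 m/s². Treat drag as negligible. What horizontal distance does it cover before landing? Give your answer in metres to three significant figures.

36.9 m

Flight time T = 2 v_y0 / g = 7.078 s.
Horizontal distance R = vₓ T = 5.220 × 7.078 = 36.95 m.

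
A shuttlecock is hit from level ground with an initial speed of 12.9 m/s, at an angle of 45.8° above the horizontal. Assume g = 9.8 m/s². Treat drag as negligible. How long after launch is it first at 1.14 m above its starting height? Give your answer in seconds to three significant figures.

0.133 s

vₓ = 12.90 cos 45.8° = 8.993 m/s; v_y0 = 12.90 sin 45.8° = 9.248 m/s.
Height y(t) = 9.248 t − 4.900 t² = 1.14 gives 4.900 t² − 9.248 t + 1.14 = 0.
Quadratic formula: t = (9.248 ± √63.184) / 9.80 = (9.248 ± 7.949) / 9.80 → t = 0.1326 s or 1.755 s.
The first (ascending) time is 0.1326 s.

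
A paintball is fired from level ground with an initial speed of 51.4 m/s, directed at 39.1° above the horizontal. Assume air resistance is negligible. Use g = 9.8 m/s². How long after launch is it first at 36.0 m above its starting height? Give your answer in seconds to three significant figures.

vₓ = 51.40 cos 39.1° = 39.89 m/s; v_y0 = 51.40 sin 39.1° = 32.42 m/s.
Require v_y0 t − ½ g t² = 36.0, i.e. 4.900 t² − 32.42 t + 36.0 = 0.
t = [32.42 ± √(32.42² − 2·9.80·36.0)] / 9.80 = (32.42 ± 18.58) / 9.80, so t = 1.412 s or t = 5.204 s.
The first (ascending) time is 1.412 s.

1.41 s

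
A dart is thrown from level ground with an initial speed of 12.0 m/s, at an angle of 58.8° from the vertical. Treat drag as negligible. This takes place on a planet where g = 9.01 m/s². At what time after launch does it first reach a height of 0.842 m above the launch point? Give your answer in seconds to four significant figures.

Horizontal component vₓ = 12.00 sin 58.8° = 10.26 m/s; vertical v_y0 = 12.00 cos 58.8° = 6.216 m/s.
Set y = v_y0 t − ½ g t² = 0.842: 4.505 t² − 6.216 t + 0.842 = 0.
t = [6.216 ± √(6.216² − 2·9.01·0.842)] / 9.01 = (6.216 ± 4.845) / 9.01, so t = 0.1522 s or t = 1.228 s.
The first (ascending) time is 0.1522 s.

0.1522 s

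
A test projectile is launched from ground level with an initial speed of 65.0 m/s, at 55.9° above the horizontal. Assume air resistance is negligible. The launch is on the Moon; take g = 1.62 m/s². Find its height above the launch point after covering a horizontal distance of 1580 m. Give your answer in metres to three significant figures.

811 m

Components: vₓ = 65.00 cos 55.9° = 36.44 m/s, v_y0 = 65.00 sin 55.9° = 53.82 m/s.
Time to reach x = 1580 m: t = x/vₓ = 1580/36.44 = 43.36 s.
Height: y = v_y0 t − ½ g t² = 53.82 × 43.36 − 0.8100 × 43.36² = 2334 − 1523 = 811.0 m.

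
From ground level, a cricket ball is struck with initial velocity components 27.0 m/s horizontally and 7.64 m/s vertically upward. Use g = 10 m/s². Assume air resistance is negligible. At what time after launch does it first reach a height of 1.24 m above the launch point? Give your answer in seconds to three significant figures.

Height y(t) = 7.640 t − 5.000 t² = 1.24 gives 5.000 t² − 7.640 t + 1.24 = 0.
t = [7.640 ± √(7.640² − 2·10.0·1.24)] / 10.0 = (7.640 ± 5.794) / 10.0, so t = 0.1846 s or t = 1.343 s.
The first (ascending) time is 0.1846 s.

0.185 s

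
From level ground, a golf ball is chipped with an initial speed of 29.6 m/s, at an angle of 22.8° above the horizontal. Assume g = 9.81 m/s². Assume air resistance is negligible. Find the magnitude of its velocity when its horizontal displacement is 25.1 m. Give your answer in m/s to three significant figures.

27.4 m/s

Horizontal component vₓ = 29.60 cos 22.8° = 27.29 m/s; vertical v_y0 = 29.60 sin 22.8° = 11.47 m/s.
Time to reach x = 25.1 m: t = x/vₓ = 25.1/27.29 = 0.9198 s.
Vertical velocity there: v_y = v_y0 − g t = 11.47 − 9.81 × 0.9198 = 2.447 m/s.
Speed: √(vₓ² + v_y²) = √(27.29² + 2.447²) = 27.40 m/s.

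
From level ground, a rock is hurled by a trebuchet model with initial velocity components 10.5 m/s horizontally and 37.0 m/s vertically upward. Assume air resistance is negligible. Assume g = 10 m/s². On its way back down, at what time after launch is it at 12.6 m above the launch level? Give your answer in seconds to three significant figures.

7.04 s

Height y(t) = 37.00 t − 5.000 t² = 12.6 gives 5.000 t² − 37.00 t + 12.6 = 0.
t = [37.00 ± √(37.00² − 2·10.0·12.6)] / 10.0 = (37.00 ± 33.42) / 10.0, so t = 0.3578 s or t = 7.042 s.
The descending-branch root is 7.042 s.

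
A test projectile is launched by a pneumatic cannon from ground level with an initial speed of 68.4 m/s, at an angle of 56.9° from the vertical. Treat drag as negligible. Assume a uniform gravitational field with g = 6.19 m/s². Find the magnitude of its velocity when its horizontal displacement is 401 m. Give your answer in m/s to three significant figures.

Horizontal component vₓ = 68.40 sin 56.9° = 57.30 m/s; vertical v_y0 = 68.40 cos 56.9° = 37.35 m/s.
At x = 401 m, t = x/vₓ = 401/57.30 = 6.998 s.
Vertical velocity there: v_y = v_y0 − g t = 37.35 − 6.19 × 6.998 = −5.966 m/s.
Speed: √(vₓ² + v_y²) = √(57.30² + 5.966²) = 57.61 m/s.

57.6 m/s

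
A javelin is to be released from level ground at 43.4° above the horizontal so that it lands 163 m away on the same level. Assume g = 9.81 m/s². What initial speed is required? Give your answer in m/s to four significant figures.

40.02 m/s

Level-ground range: R = v₀² sin(2θ)/g, so v₀ = √(gR / sin 2θ).
v₀ = √(9.81 × 163 / sin 86.80°) = √(1599 / 0.9984) = √1601.5 = 40.02 m/s.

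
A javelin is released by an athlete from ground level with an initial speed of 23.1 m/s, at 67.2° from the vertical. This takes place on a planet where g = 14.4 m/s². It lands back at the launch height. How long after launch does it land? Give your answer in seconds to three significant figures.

Components: vₓ = 23.10 sin 67.2° = 21.30 m/s, v_y0 = 23.10 cos 67.2° = 8.952 m/s.
It returns to y = 0 when t = 2 v_y0 / g = 2(8.952)/14.4 = 1.243 s.

1.24 s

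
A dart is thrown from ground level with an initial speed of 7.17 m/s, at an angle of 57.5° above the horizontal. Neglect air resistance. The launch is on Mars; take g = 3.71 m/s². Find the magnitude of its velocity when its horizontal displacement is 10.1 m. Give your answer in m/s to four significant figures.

Components: vₓ = 7.170 cos 57.5° = 3.852 m/s, v_y0 = 7.170 sin 57.5° = 6.047 m/s.
x = vₓ t ⇒ t = 10.1/3.852 = 2.622 s.
Vertical velocity there: v_y = v_y0 − g t = 6.047 − 3.71 × 2.622 = −3.679 m/s.
Speed: √(vₓ² + v_y²) = √(3.852² + 3.679²) = 5.327 m/s.

5.327 m/s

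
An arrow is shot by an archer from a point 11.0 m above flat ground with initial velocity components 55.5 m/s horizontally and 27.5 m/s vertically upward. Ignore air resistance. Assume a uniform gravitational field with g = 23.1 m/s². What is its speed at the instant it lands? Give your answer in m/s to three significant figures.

The projectile lands when y = 11.0 + (27.50) t − ½·23.1·t² = 0. Positive root: t = (27.50 + √(27.50² + 2·23.1·11.0)) / 23.1 = (27.50 + 35.56) / 23.1 = 2.730 s.
Vertical velocity at impact: v_y = v_y0 − g t = 27.50 − 23.1 × 2.730 = −35.56 m/s.
Speed: |v| = √(vₓ² + v_y²) = √(55.50² + 35.56²) = 65.91 m/s.

65.9 m/s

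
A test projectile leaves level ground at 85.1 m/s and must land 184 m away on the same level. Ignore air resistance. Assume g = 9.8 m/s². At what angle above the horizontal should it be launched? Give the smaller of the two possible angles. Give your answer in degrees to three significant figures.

Level-ground range R = v₀² sin(2θ)/g ⇒ sin(2θ) = gR/v₀² = 9.80 × 184 / 85.1² = 0.2490.
2θ = 14.42° or 180° − 14.42° = 165.6°, so θ = 7.209° or 82.79°.
The smaller angle is 7.209°.

7.21°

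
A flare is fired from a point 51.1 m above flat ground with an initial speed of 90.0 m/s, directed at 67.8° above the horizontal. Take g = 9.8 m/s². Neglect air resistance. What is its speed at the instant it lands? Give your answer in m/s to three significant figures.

95.4 m/s

vₓ = 90.00 cos 67.8° = 34.01 m/s; v_y0 = 90.00 sin 67.8° = 83.33 m/s.
The projectile lands when y = 51.1 + (83.33) t − ½·9.80·t² = 0. Positive root: t = (83.33 + √(83.33² + 2·9.80·51.1)) / 9.80 = (83.33 + 89.14) / 9.80 = 17.60 s.
Vertical velocity at impact: v_y = v_y0 − g t = 83.33 − 9.80 × 17.60 = −89.14 m/s.
Speed: |v| = √(vₓ² + v_y²) = √(34.01² + 89.14²) = 95.40 m/s.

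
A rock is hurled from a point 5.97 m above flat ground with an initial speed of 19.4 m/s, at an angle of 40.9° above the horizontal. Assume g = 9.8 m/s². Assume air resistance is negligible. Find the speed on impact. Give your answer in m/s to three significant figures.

vₓ = 19.40 cos 40.9° = 14.66 m/s; v_y0 = 19.40 sin 40.9° = 12.70 m/s.
Vertical motion (up positive, ground at y = 0): 4.900 t² − (12.70) t − 5.97 = 0, so t = (12.70 + √(12.70² + 2·9.80·5.97)) / 9.80 = (12.70 + 16.68) / 9.80 = 2.999 s.
Vertical velocity at impact: v_y = v_y0 − g t = 12.70 − 9.80 × 2.999 = −16.68 m/s.
Speed: |v| = √(vₓ² + v_y²) = √(14.66² + 16.68²) = 22.21 m/s.

22.2 m/s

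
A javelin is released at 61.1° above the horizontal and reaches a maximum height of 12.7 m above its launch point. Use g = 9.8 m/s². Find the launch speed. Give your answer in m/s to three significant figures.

18.0 m/s

At the peak v_y = 0, so v_y0 = √(2gH) = √(2 × 9.80 × 12.7) = 15.78 m/s.
v_y0 = v₀ sin θ ⇒ v₀ = 15.78 / sin 61.1° = 18.02 m/s.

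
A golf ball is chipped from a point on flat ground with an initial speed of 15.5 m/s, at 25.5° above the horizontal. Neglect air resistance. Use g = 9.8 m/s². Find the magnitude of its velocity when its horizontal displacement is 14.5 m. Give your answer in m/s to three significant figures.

14.4 m/s

Horizontal component vₓ = 15.50 cos 25.5° = 13.99 m/s; vertical v_y0 = 15.50 sin 25.5° = 6.673 m/s.
At x = 14.5 m, t = x/vₓ = 14.5/13.99 = 1.036 s.
Vertical velocity there: v_y = v_y0 − g t = 6.673 − 9.80 × 1.036 = −3.484 m/s.
Speed: √(vₓ² + v_y²) = √(13.99² + 3.484²) = 14.42 m/s.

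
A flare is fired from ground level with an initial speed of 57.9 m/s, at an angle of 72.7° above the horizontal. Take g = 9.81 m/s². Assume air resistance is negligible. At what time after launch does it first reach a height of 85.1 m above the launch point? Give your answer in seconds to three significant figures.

Components: vₓ = 57.90 cos 72.7° = 17.22 m/s, v_y0 = 57.90 sin 72.7° = 55.28 m/s.
Height y(t) = 55.28 t − 4.905 t² = 85.1 gives 4.905 t² − 55.28 t + 85.1 = 0.
t = [55.28 ± √(55.28² − 2·9.81·85.1)] / 9.81 = (55.28 ± 37.23) / 9.81, so t = 1.840 s or t = 9.431 s.
The first (ascending) time is 1.840 s.

1.84 s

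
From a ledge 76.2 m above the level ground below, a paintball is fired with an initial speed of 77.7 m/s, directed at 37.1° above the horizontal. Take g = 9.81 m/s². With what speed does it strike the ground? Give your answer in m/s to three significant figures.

86.8 m/s

Resolve: vₓ = 77.70 cos 37.1° = 61.97 m/s and v_y0 = 77.70 sin 37.1° = 46.87 m/s.
With up positive and y = 0 at the ground: y(t) = 76.2 + (46.87) t − 4.905 t². Setting y = 0 and taking the positive root: t = [46.87 + √(46.87² + 2·9.81·76.2)] / 9.81 = (46.87 + 60.76) / 9.81 = 10.97 s.
Vertical velocity at impact: v_y = v_y0 − g t = 46.87 − 9.81 × 10.97 = −60.76 m/s.
Speed: |v| = √(vₓ² + v_y²) = √(61.97² + 60.76²) = 86.79 m/s.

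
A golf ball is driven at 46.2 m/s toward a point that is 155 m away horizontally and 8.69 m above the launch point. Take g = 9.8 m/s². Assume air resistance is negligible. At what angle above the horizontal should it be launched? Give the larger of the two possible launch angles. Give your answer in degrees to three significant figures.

Trajectory: y = x tanθ − g x² (1 + tan²θ)/(2v₀²). With x = 155, y = 8.69, v₀ = 46.2, g = 9.80:
55.15 tan²θ − 155 tanθ + (63.84) = 0.
tanθ = [155 ± √(155² − 4 × 55.15 × (63.84))] / (2 × 55.15) = (155 ± 99.70) / 110.3, giving tanθ = 0.5013 or 2.309.
θ = 26.63° or 66.58°; the larger is 66.58°.

66.6°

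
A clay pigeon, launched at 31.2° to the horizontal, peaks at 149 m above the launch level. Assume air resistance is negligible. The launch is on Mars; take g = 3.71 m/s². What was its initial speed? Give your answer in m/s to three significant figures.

64.2 m/s

At the peak v_y = 0, so v_y0 = √(2gH) = √(2 × 3.71 × 149) = 33.25 m/s.
v_y0 = v₀ sin θ ⇒ v₀ = 33.25 / sin 31.2° = 64.19 m/s.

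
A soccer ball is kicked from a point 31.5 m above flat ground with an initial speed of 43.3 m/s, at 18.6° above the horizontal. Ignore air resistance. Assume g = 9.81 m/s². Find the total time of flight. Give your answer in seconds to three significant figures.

vₓ = 43.30 cos 18.6° = 41.04 m/s; v_y0 = 43.30 sin 18.6° = 13.81 m/s.
With up positive and y = 0 at the ground: y(t) = 31.5 + (13.81) t − 4.905 t². Setting y = 0 and taking the positive root: t = [13.81 + √(13.81² + 2·9.81·31.5)] / 9.81 = (13.81 + 28.44) / 9.81 = 4.307 s.

4.31 s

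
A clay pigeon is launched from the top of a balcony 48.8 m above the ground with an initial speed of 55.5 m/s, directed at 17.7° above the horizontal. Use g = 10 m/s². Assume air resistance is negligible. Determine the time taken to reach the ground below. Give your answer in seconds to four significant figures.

5.238 s

Horizontal component vₓ = 55.50 cos 17.7° = 52.87 m/s; vertical v_y0 = 55.50 sin 17.7° = 16.87 m/s.
Vertical motion (up positive, ground at y = 0): 5.000 t² − (16.87) t − 48.8 = 0, so t = (16.87 + √(16.87² + 2·10.0·48.8)) / 10.0 = (16.87 + 35.51) / 10.0 = 5.238 s.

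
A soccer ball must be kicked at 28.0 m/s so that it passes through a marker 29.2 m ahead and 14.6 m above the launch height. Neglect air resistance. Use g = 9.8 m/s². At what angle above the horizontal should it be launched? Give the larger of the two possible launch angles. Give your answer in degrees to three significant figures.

Trajectory: y = x tanθ − g x² (1 + tan²θ)/(2v₀²). With x = 29.2, y = 14.6, v₀ = 28.0, g = 9.80:
5.329 tan²θ − 29.2 tanθ + (19.93) = 0.
tanθ = [29.2 ± √(29.2² − 4 × 5.329 × (19.93))] / (2 × 5.329) = (29.2 ± 20.68) / 10.66, giving tanθ = 0.7990 or 4.680.
θ = 38.63° or 77.94°; the larger is 77.94°.

77.9°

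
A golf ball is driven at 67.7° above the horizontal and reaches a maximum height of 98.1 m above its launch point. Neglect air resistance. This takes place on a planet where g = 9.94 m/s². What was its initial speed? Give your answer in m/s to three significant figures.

At the peak v_y = 0, so v_y0 = √(2gH) = √(2 × 9.94 × 98.1) = 44.16 m/s.
v_y0 = v₀ sin θ ⇒ v₀ = 44.16 / sin 67.7° = 47.73 m/s.

47.7 m/s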